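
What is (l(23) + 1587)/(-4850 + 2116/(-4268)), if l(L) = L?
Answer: -1717870/5175479 ≈ -0.33192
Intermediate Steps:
(l(23) + 1587)/(-4850 + 2116/(-4268)) = (23 + 1587)/(-4850 + 2116/(-4268)) = 1610/(-4850 + 2116*(-1/4268)) = 1610/(-4850 - 529/1067) = 1610/(-5175479/1067) = 1610*(-1067/5175479) = -1717870/5175479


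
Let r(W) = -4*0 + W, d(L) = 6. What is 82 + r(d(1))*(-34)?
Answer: -122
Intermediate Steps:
r(W) = W (r(W) = 0 + W = W)
82 + r(d(1))*(-34) = 82 + 6*(-34) = 82 - 204 = -122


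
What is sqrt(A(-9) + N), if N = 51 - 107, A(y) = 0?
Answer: 2*I*sqrt(14) ≈ 7.4833*I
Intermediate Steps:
N = -56
sqrt(A(-9) + N) = sqrt(0 - 56) = sqrt(-56) = 2*I*sqrt(14)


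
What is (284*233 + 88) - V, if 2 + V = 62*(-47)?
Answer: 69176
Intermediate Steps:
V = -2916 (V = -2 + 62*(-47) = -2 - 2914 = -2916)
(284*233 + 88) - V = (284*233 + 88) - 1*(-2916) = (66172 + 88) + 2916 = 66260 + 2916 = 69176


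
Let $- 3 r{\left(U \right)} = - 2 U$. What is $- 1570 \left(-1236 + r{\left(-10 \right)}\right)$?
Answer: $\frac{5852960}{3} \approx 1.951 \cdot 10^{6}$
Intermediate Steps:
$r{\left(U \right)} = \frac{2 U}{3}$ ($r{\left(U \right)} = - \frac{\left(-2\right) U}{3} = \frac{2 U}{3}$)
$- 1570 \left(-1236 + r{\left(-10 \right)}\right) = - 1570 \left(-1236 + \frac{2}{3} \left(-10\right)\right) = - 1570 \left(-1236 - \frac{20}{3}\right) = \left(-1570\right) \left(- \frac{3728}{3}\right) = \frac{5852960}{3}$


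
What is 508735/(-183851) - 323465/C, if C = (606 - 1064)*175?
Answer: 3738850693/2947131530 ≈ 1.2686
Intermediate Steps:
C = -80150 (C = -458*175 = -80150)
508735/(-183851) - 323465/C = 508735/(-183851) - 323465/(-80150) = 508735*(-1/183851) - 323465*(-1/80150) = -508735/183851 + 64693/16030 = 3738850693/2947131530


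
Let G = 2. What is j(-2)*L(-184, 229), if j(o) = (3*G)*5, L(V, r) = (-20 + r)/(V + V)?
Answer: -3135/184 ≈ -17.038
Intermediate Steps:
L(V, r) = (-20 + r)/(2*V) (L(V, r) = (-20 + r)/((2*V)) = (-20 + r)*(1/(2*V)) = (-20 + r)/(2*V))
j(o) = 30 (j(o) = (3*2)*5 = 6*5 = 30)
j(-2)*L(-184, 229) = 30*((½)*(-20 + 229)/(-184)) = 30*((½)*(-1/184)*209) = 30*(-209/368) = -3135/184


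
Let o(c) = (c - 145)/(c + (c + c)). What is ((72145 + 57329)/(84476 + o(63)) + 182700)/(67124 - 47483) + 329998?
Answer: 17247605496465877/52264314727 ≈ 3.3001e+5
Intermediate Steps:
o(c) = (-145 + c)/(3*c) (o(c) = (-145 + c)/(c + 2*c) = (-145 + c)/((3*c)) = (-145 + c)*(1/(3*c)) = (-145 + c)/(3*c))
((72145 + 57329)/(84476 + o(63)) + 182700)/(67124 - 47483) + 329998 = ((72145 + 57329)/(84476 + (⅓)*(-145 + 63)/63) + 182700)/(67124 - 47483) + 329998 = (129474/(84476 + (⅓)*(1/63)*(-82)) + 182700)/19641 + 329998 = (129474/(84476 - 82/189) + 182700)*(1/19641) + 329998 = (129474/(15965882/189) + 182700)*(1/19641) + 329998 = (129474*(189/15965882) + 182700)*(1/19641) + 329998 = (12235293/7982941 + 182700)*(1/19641) + 329998 = (1458495555993/7982941)*(1/19641) + 329998 = 486165185331/52264314727 + 329998 = 17247605496465877/52264314727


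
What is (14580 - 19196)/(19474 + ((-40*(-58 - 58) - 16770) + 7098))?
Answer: -2308/7221 ≈ -0.31962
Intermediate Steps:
(14580 - 19196)/(19474 + ((-40*(-58 - 58) - 16770) + 7098)) = -4616/(19474 + ((-40*(-116) - 16770) + 7098)) = -4616/(19474 + ((4640 - 16770) + 7098)) = -4616/(19474 + (-12130 + 7098)) = -4616/(19474 - 5032) = -4616/14442 = -4616*1/14442 = -2308/7221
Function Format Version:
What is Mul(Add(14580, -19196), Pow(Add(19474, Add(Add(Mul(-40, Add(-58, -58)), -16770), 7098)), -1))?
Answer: Rational(-2308, 7221) ≈ -0.31962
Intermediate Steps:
Mul(Add(14580, -19196), Pow(Add(19474, Add(Add(Mul(-40, Add(-58, -58)), -16770), 7098)), -1)) = Mul(-4616, Pow(Add(19474, Add(Add(Mul(-40, -116), -16770), 7098)), -1)) = Mul(-4616, Pow(Add(19474, Add(Add(4640, -16770), 7098)), -1)) = Mul(-4616, Pow(Add(19474, Add(-12130, 7098)), -1)) = Mul(-4616, Pow(Add(19474, -5032), -1)) = Mul(-4616, Pow(14442, -1)) = Mul(-4616, Rational(1, 14442)) = Rational(-2308, 7221)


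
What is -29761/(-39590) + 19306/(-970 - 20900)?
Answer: -11345147/86583330 ≈ -0.13103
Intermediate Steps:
-29761/(-39590) + 19306/(-970 - 20900) = -29761*(-1/39590) + 19306/(-21870) = 29761/39590 + 19306*(-1/21870) = 29761/39590 - 9653/10935 = -11345147/86583330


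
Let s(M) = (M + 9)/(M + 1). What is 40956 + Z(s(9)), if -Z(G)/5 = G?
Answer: 40947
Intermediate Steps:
s(M) = (9 + M)/(1 + M)
Z(G) = -5*G
40956 + Z(s(9)) = 40956 - 5*(9 + 9)/(1 + 9) = 40956 - 5*18/10 = 40956 - 18/2 = 40956 - 5*9/5 = 40956 - 9 = 40947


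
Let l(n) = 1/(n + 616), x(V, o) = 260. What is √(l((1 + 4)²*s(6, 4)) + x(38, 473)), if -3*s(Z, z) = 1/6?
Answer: 49*√13253474/11063 ≈ 16.125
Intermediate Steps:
s(Z, z) = -1/18 (s(Z, z) = -⅓/6 = -⅓*⅙ = -1/18)
l(n) = 1/(616 + n)
√(l((1 + 4)²*s(6, 4)) + x(38, 473)) = √(1/(616 + (1 + 4)²*(-1/18)) + 260) = √(1/(616 + 5²*(-1/18)) + 260) = √(1/(616 + 25*(-1/18)) + 260) = √(1/(616 - 25/18) + 260) = √(1/(11063/18) + 260) = √(18/11063 + 260) = √(2876398/11063) = 49*√13253474/11063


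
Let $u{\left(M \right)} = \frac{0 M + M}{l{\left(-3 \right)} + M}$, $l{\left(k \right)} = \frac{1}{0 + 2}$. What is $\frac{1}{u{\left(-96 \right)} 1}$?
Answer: $\frac{191}{192} \approx 0.99479$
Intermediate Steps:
$l{\left(k \right)} = \frac{1}{2}$
$u{\left(M \right)} = \frac{M}{\frac{1}{2} + M}$ ($u{\left(M \right)} = \frac{0 M + M}{\frac{1}{2} + M} = \frac{0 + M}{\frac{1}{2} + M} = \frac{M}{\frac{1}{2} + M}$)
$\frac{1}{u{\left(-96 \right)} 1} = \frac{1}{2 \left(-96\right) \frac{1}{1 + 2 \left(-96\right)} 1} = \frac{1}{2 \left(-96\right) \frac{1}{1 - 192} \cdot 1} = \frac{1}{2 \left(-96\right) \frac{1}{-191} \cdot 1} = \frac{1}{2 \left(-96\right) \left(- \frac{1}{191}\right) 1} = \frac{1}{\frac{192}{191} \cdot 1} = \frac{1}{\frac{192}{191}} = \frac{191}{192}$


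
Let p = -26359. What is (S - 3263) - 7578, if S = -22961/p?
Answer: -285734958/26359 ≈ -10840.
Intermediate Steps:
S = 22961/26359 (S = -22961/(-26359) = -22961*(-1/26359) = 22961/26359 ≈ 0.87109)
(S - 3263) - 7578 = (22961/26359 - 3263) - 7578 = -85986456/26359 - 7578 = -285734958/26359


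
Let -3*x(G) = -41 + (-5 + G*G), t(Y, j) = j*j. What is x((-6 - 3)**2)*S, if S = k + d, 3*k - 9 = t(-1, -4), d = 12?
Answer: -397415/9 ≈ -44157.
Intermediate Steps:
t(Y, j) = j**2
k = 25/3 (k = 3 + (1/3)*(-4)**2 = 3 + (1/3)*16 = 3 + 16/3 = 25/3 ≈ 8.3333)
x(G) = 46/3 - G**2/3 (x(G) = -(-41 + (-5 + G*G))/3 = -(-41 + (-5 + G**2))/3 = -(-46 + G**2)/3 = 46/3 - G**2/3)
S = 61/3 (S = 25/3 + 12 = 61/3 ≈ 20.333)
x((-6 - 3)**2)*S = (46/3 - (-6 - 3)**4/3)*(61/3) = (46/3 - ((-9)**2)**2/3)*(61/3) = (46/3 - 1/3*81**2)*(61/3) = (46/3 - 1/3*6561)*(61/3) = (46/3 - 2187)*(61/3) = -6515/3*61/3 = -397415/9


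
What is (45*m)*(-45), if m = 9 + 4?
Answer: -26325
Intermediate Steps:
m = 13
(45*m)*(-45) = (45*13)*(-45) = 585*(-45) = -26325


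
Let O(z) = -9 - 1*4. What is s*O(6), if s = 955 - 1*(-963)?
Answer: -24934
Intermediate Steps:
s = 1918 (s = 955 + 963 = 1918)
O(z) = -13 (O(z) = -9 - 4 = -13)
s*O(6) = 1918*(-13) = -24934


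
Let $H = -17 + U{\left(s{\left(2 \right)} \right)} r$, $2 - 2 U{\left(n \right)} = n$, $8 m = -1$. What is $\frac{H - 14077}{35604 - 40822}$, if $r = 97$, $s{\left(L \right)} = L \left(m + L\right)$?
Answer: $\frac{113431}{41744} \approx 2.7173$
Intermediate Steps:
$m = - \frac{1}{8}$ ($m = \frac{1}{8} \left(-1\right) = - \frac{1}{8} \approx -0.125$)
$s{\left(L \right)} = L \left(- \frac{1}{8} + L\right)$
$U{\left(n \right)} = 1 - \frac{n}{2}$
$H = - \frac{815}{8}$ ($H = -17 + \left(1 - \frac{2 \left(- \frac{1}{8} + 2\right)}{2}\right) 97 = -17 + \left(1 - \frac{2 \cdot \frac{15}{8}}{2}\right) 97 = -17 + \left(1 - \frac{15}{8}\right) 97 = -17 - \frac{679}{8} = - \frac{815}{8} \approx -101.88$)
$\frac{H - 14077}{35604 - 40822} = \frac{- \frac{815}{8} - 14077}{35604 - 40822} = - \frac{113431}{8 \left(-5218\right)} = \left(- \frac{113431}{8}\right) \left(- \frac{1}{5218}\right) = \frac{113431}{41744}$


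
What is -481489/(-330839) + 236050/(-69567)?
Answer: -44598800687/23015476713 ≈ -1.9378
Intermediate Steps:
-481489/(-330839) + 236050/(-69567) = -481489*(-1/330839) + 236050*(-1/69567) = 481489/330839 - 236050/69567 = -44598800687/23015476713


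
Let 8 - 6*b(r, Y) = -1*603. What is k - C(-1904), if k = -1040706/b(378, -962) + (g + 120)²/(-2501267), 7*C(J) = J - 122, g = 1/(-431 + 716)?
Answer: -8628798843785805527/868938467444775 ≈ -9930.3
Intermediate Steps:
g = 1/285 ≈ 0.0035088
b(r, Y) = 611/6 (b(r, Y) = 4/3 - (-1)*603/6 = 4/3 - ⅙*(-603) = 4/3 + 201/2 = 611/6)
C(J) = -122/7 + J/7 (C(J) = (J - 122)/7 = (-122 + J)/7 = -122/7 + J/7)
k = -1268613494725382711/124134066777825 (k = -1040706/611/6 + (1/285 + 120)²/(-2501267) = -1040706*6/611 + (34201/285)²*(-1/2501267) = -6244236/611 + (1169708401/81225)*(-1/2501267) = -6244236/611 - 1169708401/203165412075 = -1268613494725382711/124134066777825 ≈ -10220.)
k - C(-1904) = -1268613494725382711/124134066777825 - (-122/7 + (⅐)*(-1904)) = -1268613494725382711/124134066777825 - (-122/7 - 272) = -1268613494725382711/124134066777825 - 1*(-2026/7) = -1268613494725382711/124134066777825 + 2026/7 = -8628798843785805527/868938467444775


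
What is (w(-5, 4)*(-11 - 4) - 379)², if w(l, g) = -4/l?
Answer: 152881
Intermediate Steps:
(w(-5, 4)*(-11 - 4) - 379)² = ((-4/(-5))*(-11 - 4) - 379)² = (-4*(-⅕)*(-15) - 379)² = ((⅘)*(-15) - 379)² = (-12 - 379)² = (-391)² = 152881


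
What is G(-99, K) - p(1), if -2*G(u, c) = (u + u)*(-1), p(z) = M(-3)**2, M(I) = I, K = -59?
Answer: -108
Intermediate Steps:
p(z) = 9 (p(z) = (-3)**2 = 9)
G(u, c) = u (G(u, c) = -(u + u)*(-1)/2 = -2*u*(-1)/2 = -(-1)*u = u)
G(-99, K) - p(1) = -99 - 1*9 = -99 - 9 = -108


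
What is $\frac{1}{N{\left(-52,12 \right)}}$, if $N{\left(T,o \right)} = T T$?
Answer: $\frac{1}{2704} \approx 0.00036982$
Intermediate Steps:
$N{\left(T,o \right)} = T^{2}$
$\frac{1}{N{\left(-52,12 \right)}} = \frac{1}{\left(-52\right)^{2}} = \frac{1}{2704}$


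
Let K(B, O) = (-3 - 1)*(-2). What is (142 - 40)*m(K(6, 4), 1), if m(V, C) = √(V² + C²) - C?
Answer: -102 + 102*√65 ≈ 720.35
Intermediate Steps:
K(B, O) = 8 (K(B, O) = -4*(-2) = 8)
m(V, C) = √(C² + V²) - C
(142 - 40)*m(K(6, 4), 1) = (142 - 40)*(√(1² + 8²) - 1*1) = 102*(√(1 + 64) - 1) = 102*(√65 - 1) = 102*(-1 + √65) = -102 + 102*√65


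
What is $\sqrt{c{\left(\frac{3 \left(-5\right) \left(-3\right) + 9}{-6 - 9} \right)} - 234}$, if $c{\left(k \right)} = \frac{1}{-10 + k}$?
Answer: $\frac{i \sqrt{270589}}{34} \approx 15.299 i$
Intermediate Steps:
$\sqrt{c{\left(\frac{3 \left(-5\right) \left(-3\right) + 9}{-6 - 9} \right)} - 234} = \sqrt{\frac{1}{-10 + \frac{3 \left(-5\right) \left(-3\right) + 9}{-6 - 9}} - 234} = \sqrt{\frac{1}{-10 + \frac{\left(-15\right) \left(-3\right) + 9}{-15}} - 234} = \sqrt{\frac{1}{-10 + \left(45 + 9\right) \left(- \frac{1}{15}\right)} - 234} = \sqrt{\frac{1}{-10 + 54 \left(- \frac{1}{15}\right)} - 234} = \sqrt{\frac{1}{-10 - \frac{18}{5}} - 234} = \sqrt{\frac{1}{- \frac{68}{5}} - 234} = \sqrt{- \frac{5}{68} - 234} = \sqrt{- \frac{15917}{68}} = \frac{i \sqrt{270589}}{34}$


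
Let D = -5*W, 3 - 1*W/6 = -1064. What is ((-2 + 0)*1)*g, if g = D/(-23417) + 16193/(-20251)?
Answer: -538086058/474217667 ≈ -1.1347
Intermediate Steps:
W = 6402 (W = 18 - 6*(-1064) = 18 + 6384 = 6402)
D = -32010 (D = -5*6402 = -32010)
g = 269043029/474217667 (g = -32010/(-23417) + 16193/(-20251) = -32010*(-1/23417) + 16193*(-1/20251) = 32010/23417 - 16193/20251 = 269043029/474217667 ≈ 0.56734)
((-2 + 0)*1)*g = ((-2 + 0)*1)*(269043029/474217667) = -2*1*(269043029/474217667) = -2*269043029/474217667 = -538086058/474217667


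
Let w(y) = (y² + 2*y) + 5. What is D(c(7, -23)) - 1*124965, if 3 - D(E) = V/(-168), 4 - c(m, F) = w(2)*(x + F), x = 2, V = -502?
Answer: -10497059/84 ≈ -1.2497e+5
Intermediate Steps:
w(y) = 5 + y² + 2*y
c(m, F) = -22 - 13*F (c(m, F) = 4 - (5 + 2² + 2*2)*(2 + F) = 4 - (5 + 4 + 4)*(2 + F) = 4 - 13*(2 + F) = 4 - (26 + 13*F) = 4 + (-26 - 13*F) = -22 - 13*F)
D(E) = 1/84 (D(E) = 3 - (-502)/(-168) = 3 - (-502)*(-1)/168 = 3 - 1*251/84 = 3 - 251/84 = 1/84)
D(c(7, -23)) - 1*124965 = 1/84 - 1*124965 = 1/84 - 124965 = -10497059/84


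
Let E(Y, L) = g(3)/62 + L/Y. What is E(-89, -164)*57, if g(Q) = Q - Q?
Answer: 9348/89 ≈ 105.03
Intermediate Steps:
g(Q) = 0
E(Y, L) = L/Y (E(Y, L) = 0/62 + L/Y = 0*(1/62) + L/Y = 0 + L/Y = L/Y)
E(-89, -164)*57 = -164/(-89)*57 = -164*(-1/89)*57 = (164/89)*57 = 9348/89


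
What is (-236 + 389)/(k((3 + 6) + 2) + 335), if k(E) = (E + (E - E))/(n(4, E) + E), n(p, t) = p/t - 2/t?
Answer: 18819/41326 ≈ 0.45538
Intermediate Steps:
n(p, t) = -2/t + p/t
k(E) = E/(E + 2/E) (k(E) = (E + (E - E))/((-2 + 4)/E + E) = (E + 0)/(2/E + E) = E/(2/E + E) = E/(E + 2/E))
(-236 + 389)/(k((3 + 6) + 2) + 335) = (-236 + 389)/(((3 + 6) + 2)**2/(2 + ((3 + 6) + 2)**2) + 335) = 153/((9 + 2)**2/(2 + (9 + 2)**2) + 335) = 153/(11**2/(2 + 11**2) + 335) = 153/(121/(2 + 121) + 335) = 153/(121/123 + 335) = 153/(41326/123) = 153*(123/41326) = 18819/41326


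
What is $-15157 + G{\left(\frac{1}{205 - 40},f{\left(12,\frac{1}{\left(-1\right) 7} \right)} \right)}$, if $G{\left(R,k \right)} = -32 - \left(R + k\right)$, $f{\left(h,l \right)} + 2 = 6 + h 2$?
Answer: $- \frac{2510806}{165} \approx -15217.0$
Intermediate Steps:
$f{\left(h,l \right)} = 4 + 2 h$ ($f{\left(h,l \right)} = -2 + \left(6 + h 2\right) = -2 + \left(6 + 2 h\right) = 4 + 2 h$)
$G{\left(R,k \right)} = -32 - R - k$ ($G{\left(R,k \right)} = -32 - \left(R + k\right) = -32 - R - k$)
$-15157 + G{\left(\frac{1}{205 - 40},f{\left(12,\frac{1}{\left(-1\right) 7} \right)} \right)} = -15157 - \left(36 + 24 + \frac{1}{205 - 40}\right) = -15157 - \frac{9901}{165} = - \frac{2510806}{165}$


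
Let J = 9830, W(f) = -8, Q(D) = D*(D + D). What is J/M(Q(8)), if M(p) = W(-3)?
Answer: -4915/4 ≈ -1228.8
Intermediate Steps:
Q(D) = 2*D² (Q(D) = D*(2*D) = 2*D²)
M(p) = -8
J/M(Q(8)) = 9830/(-8) = 9830*(-⅛) = -4915/4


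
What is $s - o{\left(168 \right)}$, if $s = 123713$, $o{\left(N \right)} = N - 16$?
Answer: $123561$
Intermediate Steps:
$o{\left(N \right)} = -16 + N$
$s - o{\left(168 \right)} = 123713 - \left(-16 + 168\right) = 123713 - 152 = 123561$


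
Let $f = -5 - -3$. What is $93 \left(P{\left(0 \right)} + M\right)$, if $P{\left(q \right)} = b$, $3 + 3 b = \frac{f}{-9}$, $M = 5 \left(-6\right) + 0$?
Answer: $- \frac{25885}{9} \approx -2876.1$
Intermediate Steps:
$M = -30$ ($M = -30 + 0 = -30$)
$f = -2$ ($f = -5 + 3 = -2$)
$b = - \frac{25}{27}$ ($b = -1 + \frac{\left(-2\right) \frac{1}{-9}}{3} = -1 + \frac{\left(-2\right) \left(- \frac{1}{9}\right)}{3} = -1 + \frac{1}{3} \cdot \frac{2}{9} = -1 + \frac{2}{27} = - \frac{25}{27} \approx -0.92593$)
$P{\left(q \right)} = - \frac{25}{27}$
$93 \left(P{\left(0 \right)} + M\right) = 93 \left(- \frac{25}{27} - 30\right) = 93 \left(- \frac{835}{27}\right) = - \frac{25885}{9}$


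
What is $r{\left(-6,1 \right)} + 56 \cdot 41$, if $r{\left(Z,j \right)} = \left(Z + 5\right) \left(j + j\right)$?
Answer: $2294$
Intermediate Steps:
$r{\left(Z,j \right)} = 2 j \left(5 + Z\right)$ ($r{\left(Z,j \right)} = \left(5 + Z\right) 2 j = 2 j \left(5 + Z\right)$)
$r{\left(-6,1 \right)} + 56 \cdot 41 = 2 \cdot 1 \left(5 - 6\right) + 56 \cdot 41 = 2 \cdot 1 \left(-1\right) + 2296 = -2 + 2296 = 2294$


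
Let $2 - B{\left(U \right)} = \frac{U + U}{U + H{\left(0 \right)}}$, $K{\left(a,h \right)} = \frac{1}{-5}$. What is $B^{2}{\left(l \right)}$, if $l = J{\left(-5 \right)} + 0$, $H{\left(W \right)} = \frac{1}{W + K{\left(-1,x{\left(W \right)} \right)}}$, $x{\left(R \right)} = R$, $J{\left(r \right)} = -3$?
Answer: $\frac{25}{16} \approx 1.5625$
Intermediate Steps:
$K{\left(a,h \right)} = - \frac{1}{5}$
$H{\left(W \right)} = \frac{1}{- \frac{1}{5} + W}$ ($H{\left(W \right)} = \frac{1}{W - \frac{1}{5}} = \frac{1}{- \frac{1}{5} + W}$)
$l = -3$ ($l = -3 + 0 = -3$)
$B{\left(U \right)} = 2 - \frac{2 U}{-5 + U}$ ($B{\left(U \right)} = 2 - \frac{U + U}{U + \frac{5}{-1 + 5 \cdot 0}} = 2 - \frac{2 U}{U + \frac{5}{-1 + 0}} = 2 - \frac{2 U}{U + \frac{5}{-1}} = 2 - \frac{2 U}{U + 5 \left(-1\right)} = 2 - \frac{2 U}{U - 5} = 2 - \frac{2 U}{-5 + U}$)
$B^{2}{\left(l \right)} = \left(- \frac{10}{-5 - 3}\right)^{2} = \left(- \frac{10}{-8}\right)^{2} = \left(\left(-10\right) \left(- \frac{1}{8}\right)\right)^{2} = \left(\frac{5}{4}\right)^{2} = \frac{25}{16}$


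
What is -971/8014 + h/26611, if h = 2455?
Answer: -6164911/213260554 ≈ -0.028908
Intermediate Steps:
-971/8014 + h/26611 = -971/8014 + 2455/26611 = -6164911/213260554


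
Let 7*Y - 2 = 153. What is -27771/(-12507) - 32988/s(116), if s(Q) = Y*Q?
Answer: -199061986/18739655 ≈ -10.622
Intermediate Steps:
Y = 155/7 (Y = 2/7 + (1/7)*153 = 2/7 + 153/7 = 155/7 ≈ 22.143)
s(Q) = 155*Q/7
-27771/(-12507) - 32988/s(116) = -27771/(-12507) - 32988/((155/7)*116) = -27771*(-1/12507) - 32988/17980/7 = 9257/4169 - 32988*7/17980 = 9257/4169 - 57729/4495 = -199061986/18739655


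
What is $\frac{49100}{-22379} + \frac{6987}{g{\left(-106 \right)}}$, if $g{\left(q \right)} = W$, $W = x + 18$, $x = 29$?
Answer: $\frac{154054373}{1051813} \approx 146.47$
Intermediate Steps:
$W = 47$ ($W = 29 + 18 = 47$)
$g{\left(q \right)} = 47$
$\frac{49100}{-22379} + \frac{6987}{g{\left(-106 \right)}} = \frac{49100}{-22379} + \frac{6987}{47} = 49100 \left(- \frac{1}{22379}\right) + 6987 \cdot \frac{1}{47} = - \frac{49100}{22379} + \frac{6987}{47} = \frac{154054373}{1051813}$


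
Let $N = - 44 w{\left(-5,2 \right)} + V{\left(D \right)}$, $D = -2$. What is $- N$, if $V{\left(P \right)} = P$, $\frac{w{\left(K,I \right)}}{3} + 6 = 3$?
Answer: $-394$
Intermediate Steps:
$w{\left(K,I \right)} = -9$ ($w{\left(K,I \right)} = -18 + 3 \cdot 3 = -18 + 9 = -9$)
$N = 394$ ($N = \left(-44\right) \left(-9\right) - 2 = 396 - 2 = 394$)
$- N = \left(-1\right) 394 = -394$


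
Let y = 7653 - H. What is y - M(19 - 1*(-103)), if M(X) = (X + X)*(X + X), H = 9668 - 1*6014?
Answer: -55537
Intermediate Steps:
H = 3654 (H = 9668 - 6014 = 3654)
M(X) = 4*X² (M(X) = (2*X)*(2*X) = 4*X²)
y = 3999 (y = 7653 - 1*3654 = 7653 - 3654 = 3999)
y - M(19 - 1*(-103)) = 3999 - 4*(19 - 1*(-103))² = 3999 - 4*(19 + 103)² = 3999 - 4*122² = 3999 - 4*14884 = 3999 - 1*59536 = 3999 - 59536 = -55537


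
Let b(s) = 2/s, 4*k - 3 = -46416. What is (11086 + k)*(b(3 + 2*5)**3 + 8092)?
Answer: -9195738777/2197 ≈ -4.1856e+6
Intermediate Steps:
k = -46413/4 (k = 3/4 + (1/4)*(-46416) = 3/4 - 11604 = -46413/4 ≈ -11603.)
(11086 + k)*(b(3 + 2*5)**3 + 8092) = (11086 - 46413/4)*((2/(3 + 2*5))**3 + 8092) = -2069*((2/(3 + 10))**3 + 8092)/4 = -2069*((2/13)**3 + 8092)/4 = -2069*(8/2197 + 8092)/4 = -2069/4*17778132/2197 = -9195738777/2197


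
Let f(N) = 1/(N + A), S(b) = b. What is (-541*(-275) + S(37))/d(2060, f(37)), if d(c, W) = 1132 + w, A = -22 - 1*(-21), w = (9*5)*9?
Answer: 148812/1537 ≈ 96.820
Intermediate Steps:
w = 405 (w = 45*9 = 405)
A = -1 (A = -22 + 21 = -1)
f(N) = 1/(-1 + N) (f(N) = 1/(N - 1) = 1/(-1 + N))
d(c, W) = 1537 (d(c, W) = 1132 + 405 = 1537)
(-541*(-275) + S(37))/d(2060, f(37)) = (-541*(-275) + 37)/1537 = (148775 + 37)*(1/1537) = 148812*(1/1537) = 148812/1537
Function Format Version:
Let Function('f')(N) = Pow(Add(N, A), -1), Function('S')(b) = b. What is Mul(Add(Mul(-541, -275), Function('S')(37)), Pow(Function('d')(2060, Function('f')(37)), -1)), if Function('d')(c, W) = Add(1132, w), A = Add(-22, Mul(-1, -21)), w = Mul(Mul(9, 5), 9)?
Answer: Rational(148812, 1537) ≈ 96.820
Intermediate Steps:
w = 405 (w = Mul(45, 9) = 405)
A = -1 (A = Add(-22, 21) = -1)
Function('f')(N) = Pow(Add(-1, N), -1) (Function('f')(N) = Pow(Add(N, -1), -1) = Pow(Add(-1, N), -1))
Function('d')(c, W) = 1537 (Function('d')(c, W) = Add(1132, 405) = 1537)
Mul(Add(Mul(-541, -275), Function('S')(37)), Pow(Function('d')(2060, Function('f')(37)), -1)) = Mul(Add(Mul(-541, -275), 37), Pow(1537, -1)) = Mul(Add(148775, 37), Rational(1, 1537)) = Mul(148812, Rational(1, 1537)) = Rational(148812, 1537)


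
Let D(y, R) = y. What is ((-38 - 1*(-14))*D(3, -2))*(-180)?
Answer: 12960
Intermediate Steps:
((-38 - 1*(-14))*D(3, -2))*(-180) = ((-38 - 1*(-14))*3)*(-180) = ((-38 + 14)*3)*(-180) = -24*3*(-180) = -72*(-180) = 12960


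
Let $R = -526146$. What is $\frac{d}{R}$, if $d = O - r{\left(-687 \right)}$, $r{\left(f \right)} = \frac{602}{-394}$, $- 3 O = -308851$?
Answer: $- \frac{30422275}{155476143} \approx -0.19567$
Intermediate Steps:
$O = \frac{308851}{3}$ ($O = \left(- \frac{1}{3}\right) \left(-308851\right) = \frac{308851}{3} \approx 1.0295 \cdot 10^{5}$)
$r{\left(f \right)} = - \frac{301}{197}$ ($r{\left(f \right)} = 602 \left(- \frac{1}{394}\right) = - \frac{301}{197}$)
$d = \frac{60844550}{591}$ ($d = \frac{308851}{3} - - \frac{301}{197} = \frac{308851}{3} + \frac{301}{197} = \frac{60844550}{591} \approx 1.0295 \cdot 10^{5}$)
$\frac{d}{R} = \frac{60844550}{591 \left(-526146\right)} = \frac{60844550}{591} \left(- \frac{1}{526146}\right) = - \frac{30422275}{155476143}$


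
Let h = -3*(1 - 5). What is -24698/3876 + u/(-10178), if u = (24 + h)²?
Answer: -64099885/9862482 ≈ -6.4994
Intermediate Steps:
h = 12 (h = -3*(-4) = 12)
u = 1296 (u = (24 + 12)² = 36² = 1296)
-24698/3876 + u/(-10178) = -24698/3876 + 1296/(-10178) = -24698*1/3876 + 1296*(-1/10178) = -12349/1938 - 648/5089 = -64099885/9862482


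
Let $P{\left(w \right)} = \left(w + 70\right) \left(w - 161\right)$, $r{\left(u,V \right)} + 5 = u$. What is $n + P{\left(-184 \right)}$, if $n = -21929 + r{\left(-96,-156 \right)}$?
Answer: $17300$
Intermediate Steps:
$r{\left(u,V \right)} = -5 + u$
$P{\left(w \right)} = \left(-161 + w\right) \left(70 + w\right)$ ($P{\left(w \right)} = \left(70 + w\right) \left(-161 + w\right) = \left(-161 + w\right) \left(70 + w\right)$)
$n = -22030$ ($n = -21929 - 101 = -22030$)
$n + P{\left(-184 \right)} = -22030 - \left(-5474 - 33856\right) = -22030 + \left(-11270 + 33856 + 16744\right) = -22030 + 39330 = 17300$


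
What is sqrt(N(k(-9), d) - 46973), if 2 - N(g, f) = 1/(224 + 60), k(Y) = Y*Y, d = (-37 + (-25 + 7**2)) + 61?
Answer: I*sqrt(947123315)/142 ≈ 216.73*I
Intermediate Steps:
d = 48 (d = (-37 + (-25 + 49)) + 61 = (-37 + 24) + 61 = -13 + 61 = 48)
k(Y) = Y**2
N(g, f) = 567/284 (N(g, f) = 2 - 1/(224 + 60) = 2 - 1/284 = 567/284)
sqrt(N(k(-9), d) - 46973) = sqrt(567/284 - 46973) = sqrt(-13339765/284) = I*sqrt(947123315)/142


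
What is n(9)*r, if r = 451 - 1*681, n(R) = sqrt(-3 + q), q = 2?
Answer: -230*I ≈ -230.0*I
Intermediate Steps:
n(R) = I (n(R) = sqrt(-3 + 2) = sqrt(-1) = I)
r = -230 (r = 451 - 681 = -230)
n(9)*r = I*(-230) = -230*I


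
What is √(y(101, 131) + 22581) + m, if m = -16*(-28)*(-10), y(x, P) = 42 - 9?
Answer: -4480 + √22614 ≈ -4329.6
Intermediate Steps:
y(x, P) = 33
m = -4480 (m = 448*(-10) = -4480)
√(y(101, 131) + 22581) + m = √(33 + 22581) - 4480 = √22614 - 4480 = -4480 + √22614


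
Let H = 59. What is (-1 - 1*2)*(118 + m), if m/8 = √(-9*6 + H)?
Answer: -354 - 24*√5 ≈ -407.67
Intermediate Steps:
m = 8*√5 (m = 8*√(-9*6 + 59) = 8*√(-54 + 59) = 8*√5 ≈ 17.889)
(-1 - 1*2)*(118 + m) = (-1 - 1*2)*(118 + 8*√5) = (-1 - 2)*(118 + 8*√5) = -3*(118 + 8*√5) = -354 - 24*√5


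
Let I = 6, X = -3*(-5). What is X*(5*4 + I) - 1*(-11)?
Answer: 401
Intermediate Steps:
X = 15
X*(5*4 + I) - 1*(-11) = 15*(5*4 + 6) - 1*(-11) = 15*(20 + 6) + 11 = 15*26 + 11 = 390 + 11 = 401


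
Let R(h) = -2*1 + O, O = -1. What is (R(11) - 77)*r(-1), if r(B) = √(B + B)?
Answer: -80*I*√2 ≈ -113.14*I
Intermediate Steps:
R(h) = -3 (R(h) = -2*1 - 1 = -2 - 1 = -3)
r(B) = √2*√B (r(B) = √(2*B) = √2*√B)
(R(11) - 77)*r(-1) = (-3 - 77)*(√2*√(-1)) = -80*√2*I = -80*I*√2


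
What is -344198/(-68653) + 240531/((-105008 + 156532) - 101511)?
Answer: 692250683/3431757511 ≈ 0.20172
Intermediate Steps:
-344198/(-68653) + 240531/((-105008 + 156532) - 101511) = -344198*(-1/68653) + 240531/(51524 - 101511) = 344198/68653 + 240531/(-49987) = 344198/68653 + 240531*(-1/49987) = 344198/68653 - 240531/49987 = 692250683/3431757511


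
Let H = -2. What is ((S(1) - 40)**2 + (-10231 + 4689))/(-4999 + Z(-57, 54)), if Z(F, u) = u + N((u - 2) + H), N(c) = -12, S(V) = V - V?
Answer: 3942/4957 ≈ 0.79524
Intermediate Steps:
S(V) = 0
Z(F, u) = -12 + u (Z(F, u) = u - 12 = -12 + u)
((S(1) - 40)**2 + (-10231 + 4689))/(-4999 + Z(-57, 54)) = ((0 - 40)**2 + (-10231 + 4689))/(-4999 + (-12 + 54)) = ((-40)**2 - 5542)/(-4999 + 42) = (1600 - 5542)/(-4957) = -3942*(-1/4957) = 3942/4957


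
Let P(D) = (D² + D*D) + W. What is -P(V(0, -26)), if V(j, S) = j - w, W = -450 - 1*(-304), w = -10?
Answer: -54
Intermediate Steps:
W = -146 (W = -450 + 304 = -146)
V(j, S) = 10 + j (V(j, S) = j - 1*(-10) = j + 10 = 10 + j)
P(D) = -146 + 2*D² (P(D) = (D² + D*D) - 146 = (D² + D²) - 146 = 2*D² - 146 = -146 + 2*D²)
-P(V(0, -26)) = -(-146 + 2*(10 + 0)²) = -(-146 + 2*10²) = -(-146 + 2*100) = -(-146 + 200) = -1*54 = -54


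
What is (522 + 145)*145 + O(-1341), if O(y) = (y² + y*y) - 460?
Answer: 3692817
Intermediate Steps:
O(y) = -460 + 2*y² (O(y) = (y² + y²) - 460 = 2*y² - 460 = -460 + 2*y²)
(522 + 145)*145 + O(-1341) = (522 + 145)*145 + (-460 + 2*(-1341)²) = 667*145 + (-460 + 2*1798281) = 96715 + (-460 + 3596562) = 96715 + 3596102 = 3692817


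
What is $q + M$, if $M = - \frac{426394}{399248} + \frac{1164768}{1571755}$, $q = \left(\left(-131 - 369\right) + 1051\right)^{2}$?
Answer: $\frac{95257753290648617}{313760020120} \approx 3.036 \cdot 10^{5}$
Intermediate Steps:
$q = 303601$ ($q = \left(\left(-131 - 369\right) + 1051\right)^{2} = \left(-500 + 1051\right)^{2} = 551^{2} = 303601$)
$M = - \frac{102577803503}{313760020120}$ ($M = \left(-426394\right) \frac{1}{399248} + 1164768 \cdot \frac{1}{1571755} = - \frac{213197}{199624} + \frac{1164768}{1571755} = - \frac{102577803503}{313760020120} \approx -0.32693$)
$q + M = 303601 - \frac{102577803503}{313760020120} = \frac{95257753290648617}{313760020120}$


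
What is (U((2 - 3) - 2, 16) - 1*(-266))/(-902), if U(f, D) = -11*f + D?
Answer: -315/902 ≈ -0.34922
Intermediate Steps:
U(f, D) = D - 11*f
(U((2 - 3) - 2, 16) - 1*(-266))/(-902) = ((16 - 11*((2 - 3) - 2)) - 1*(-266))/(-902) = ((16 - 11*(-1 - 2)) + 266)*(-1/902) = ((16 - 11*(-3)) + 266)*(-1/902) = ((16 + 33) + 266)*(-1/902) = (49 + 266)*(-1/902) = 315*(-1/902) = -315/902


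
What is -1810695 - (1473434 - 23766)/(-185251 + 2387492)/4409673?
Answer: -17583953703781428803/9711162677193 ≈ -1.8107e+6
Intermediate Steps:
-1810695 - (1473434 - 23766)/(-185251 + 2387492)/4409673 = -1810695 - 1449668/2202241/4409673 = -1810695 - 1449668*(1/2202241)/4409673 = -1810695 - 1449668/(2202241*4409673) = -1810695 - 1*1449668/9711162677193 = -1810695 - 1449668/9711162677193 = -17583953703781428803/9711162677193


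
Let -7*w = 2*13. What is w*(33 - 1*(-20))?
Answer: -1378/7 ≈ -196.86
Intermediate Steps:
w = -26/7 (w = -2*13/7 = -1/7*26 = -26/7 ≈ -3.7143)
w*(33 - 1*(-20)) = -26*(33 - 1*(-20))/7 = -26*(33 + 20)/7 = -26/7*53 = -1378/7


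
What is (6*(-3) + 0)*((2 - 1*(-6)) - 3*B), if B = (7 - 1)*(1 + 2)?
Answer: 828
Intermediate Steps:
B = 18 (B = 6*3 = 18)
(6*(-3) + 0)*((2 - 1*(-6)) - 3*B) = (6*(-3) + 0)*((2 - 1*(-6)) - 3*18) = (-18 + 0)*((2 + 6) - 54) = -18*(8 - 54) = -18*(-46) = 828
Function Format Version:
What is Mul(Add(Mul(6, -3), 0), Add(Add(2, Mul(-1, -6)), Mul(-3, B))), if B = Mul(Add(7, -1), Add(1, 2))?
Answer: 828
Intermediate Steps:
B = 18 (B = Mul(6, 3) = 18)
Mul(Add(Mul(6, -3), 0), Add(Add(2, Mul(-1, -6)), Mul(-3, B))) = Mul(Add(Mul(6, -3), 0), Add(Add(2, Mul(-1, -6)), Mul(-3, 18))) = Mul(Add(-18, 0), Add(Add(2, 6), -54)) = Mul(-18, Add(8, -54)) = Mul(-18, -46) = 828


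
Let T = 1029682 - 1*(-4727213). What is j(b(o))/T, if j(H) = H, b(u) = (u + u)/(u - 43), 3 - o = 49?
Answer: 92/512363655 ≈ 1.7956e-7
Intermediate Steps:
o = -46 (o = 3 - 1*49 = 3 - 49 = -46)
b(u) = 2*u/(-43 + u) (b(u) = (2*u)/(-43 + u) = 2*u/(-43 + u))
T = 5756895 (T = 1029682 + 4727213 = 5756895)
j(b(o))/T = (2*(-46)/(-43 - 46))/5756895 = (2*(-46)/(-89))*(1/5756895) = (2*(-46)*(-1/89))*(1/5756895) = (92/89)*(1/5756895) = 92/512363655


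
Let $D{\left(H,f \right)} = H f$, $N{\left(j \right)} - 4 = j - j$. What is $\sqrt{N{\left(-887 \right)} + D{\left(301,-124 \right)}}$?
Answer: $2 i \sqrt{9330} \approx 193.18 i$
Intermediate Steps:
$N{\left(j \right)} = 4$ ($N{\left(j \right)} = 4 + \left(j - j\right) = 4 + 0 = 4$)
$\sqrt{N{\left(-887 \right)} + D{\left(301,-124 \right)}} = \sqrt{4 + 301 \left(-124\right)} = \sqrt{4 - 37324} = \sqrt{-37320} = 2 i \sqrt{9330}$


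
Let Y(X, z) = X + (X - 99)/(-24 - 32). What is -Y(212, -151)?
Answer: -11759/56 ≈ -209.98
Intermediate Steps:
Y(X, z) = 99/56 + 55*X/56 (Y(X, z) = X + (-99 + X)/(-56) = X + (-99 + X)*(-1/56) = X + (99/56 - X/56) = 99/56 + 55*X/56)
-Y(212, -151) = -(99/56 + (55/56)*212) = -(99/56 + 2915/14) = -1*11759/56 = -11759/56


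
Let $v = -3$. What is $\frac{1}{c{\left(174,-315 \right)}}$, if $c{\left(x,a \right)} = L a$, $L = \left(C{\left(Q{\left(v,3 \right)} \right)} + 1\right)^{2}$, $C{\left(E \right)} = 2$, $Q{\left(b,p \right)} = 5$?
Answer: $- \frac{1}{2835} \approx -0.00035273$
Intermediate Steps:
$L = 9$ ($L = \left(2 + 1\right)^{2} = 3^{2} = 9$)
$c{\left(x,a \right)} = 9 a$
$\frac{1}{c{\left(174,-315 \right)}} = \frac{1}{9 \left(-315\right)} = \frac{1}{-2835} = - \frac{1}{2835}$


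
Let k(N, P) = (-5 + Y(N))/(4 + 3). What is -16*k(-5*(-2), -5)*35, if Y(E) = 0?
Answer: 400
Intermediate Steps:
k(N, P) = -5/7 (k(N, P) = (-5 + 0)/(4 + 3) = -5/7)
-16*k(-5*(-2), -5)*35 = -16*(-5/7)*35 = (80/7)*35 = 400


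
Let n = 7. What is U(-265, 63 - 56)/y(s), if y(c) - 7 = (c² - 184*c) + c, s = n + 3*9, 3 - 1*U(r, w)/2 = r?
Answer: -536/5059 ≈ -0.10595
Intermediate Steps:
U(r, w) = 6 - 2*r
s = 34 (s = 7 + 3*9 = 7 + 27 = 34)
y(c) = 7 + c² - 183*c (y(c) = 7 + ((c² - 184*c) + c) = 7 + (c² - 183*c) = 7 + c² - 183*c)
U(-265, 63 - 56)/y(s) = (6 - 2*(-265))/(7 + 34² - 183*34) = (6 + 530)/(7 + 1156 - 6222) = 536/(-5059) = 536*(-1/5059) = -536/5059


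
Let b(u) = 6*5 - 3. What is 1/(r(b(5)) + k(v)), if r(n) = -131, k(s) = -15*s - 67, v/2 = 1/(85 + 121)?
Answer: -103/20409 ≈ -0.0050468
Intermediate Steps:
v = 1/103 (v = 2/(85 + 121) = 2/206 = 2*(1/206) = 1/103 ≈ 0.0097087)
b(u) = 27 (b(u) = 30 - 3 = 27)
k(s) = -67 - 15*s
1/(r(b(5)) + k(v)) = 1/(-131 + (-67 - 15*1/103)) = 1/(-131 + (-67 - 15/103)) = 1/(-131 - 6916/103) = 1/(-20409/103) = -103/20409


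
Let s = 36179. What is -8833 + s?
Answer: 27346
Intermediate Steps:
-8833 + s = -8833 + 36179 = 27346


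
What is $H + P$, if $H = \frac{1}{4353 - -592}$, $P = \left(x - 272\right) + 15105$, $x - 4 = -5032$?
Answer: $\frac{48485726}{4945} \approx 9805.0$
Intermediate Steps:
$x = -5028$ ($x = 4 - 5032 = -5028$)
$P = 9805$ ($P = \left(-5028 - 272\right) + 15105 = -5300 + 15105 = 9805$)
$H = \frac{1}{4945}$ ($H = \frac{1}{4353 + 592} = \frac{1}{4945} \approx 0.00020222$)
$H + P = \frac{1}{4945} + 9805 = \frac{48485726}{4945}$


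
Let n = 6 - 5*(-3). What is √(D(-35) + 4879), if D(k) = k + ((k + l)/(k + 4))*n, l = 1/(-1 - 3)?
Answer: √18712127/62 ≈ 69.770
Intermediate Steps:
l = -¼ (l = 1/(-4) = -¼ ≈ -0.25000)
n = 21 (n = 6 + 15 = 21)
D(k) = k + 21*(-¼ + k)/(4 + k) (D(k) = k + ((k - ¼)/(k + 4))*21 = k + ((-¼ + k)/(4 + k))*21 = k + 21*(-¼ + k)/(4 + k))
√(D(-35) + 4879) = √((-21/4 + (-35)² + 25*(-35))/(4 - 35) + 4879) = √((-21/4 + 1225 - 875)/(-31) + 4879) = √(-1/31*1379/4 + 4879) = √(-1379/124 + 4879) = √(603617/124) = √18712127/62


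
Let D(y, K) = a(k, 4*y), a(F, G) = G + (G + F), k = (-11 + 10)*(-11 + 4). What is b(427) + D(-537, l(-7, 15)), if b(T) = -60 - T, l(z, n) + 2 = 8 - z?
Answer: -4776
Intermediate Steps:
k = 7 (k = -1*(-7) = 7)
l(z, n) = 6 - z (l(z, n) = -2 + (8 - z) = 6 - z)
a(F, G) = F + 2*G (a(F, G) = G + (F + G) = F + 2*G)
D(y, K) = 7 + 8*y (D(y, K) = 7 + 2*(4*y) = 7 + 8*y)
b(427) + D(-537, l(-7, 15)) = (-60 - 1*427) + (7 + 8*(-537)) = (-60 - 427) + (7 - 4296) = -487 - 4289 = -4776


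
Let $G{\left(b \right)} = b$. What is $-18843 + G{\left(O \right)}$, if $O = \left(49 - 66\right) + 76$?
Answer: $-18784$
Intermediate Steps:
$O = 59$ ($O = -17 + 76 = 59$)
$-18843 + G{\left(O \right)} = -18843 + 59 = -18784$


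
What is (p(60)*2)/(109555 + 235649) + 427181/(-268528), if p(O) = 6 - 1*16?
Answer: -36867490121/23174234928 ≈ -1.5909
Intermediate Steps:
p(O) = -10 (p(O) = 6 - 16 = -10)
(p(60)*2)/(109555 + 235649) + 427181/(-268528) = (-10*2)/(109555 + 235649) + 427181/(-268528) = -20/345204 + 427181*(-1/268528) = -20*1/345204 - 427181/268528 = -5/86301 - 427181/268528 = -36867490121/23174234928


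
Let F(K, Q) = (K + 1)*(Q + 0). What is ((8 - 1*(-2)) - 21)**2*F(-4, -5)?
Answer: 1815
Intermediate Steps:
F(K, Q) = Q*(1 + K) (F(K, Q) = (1 + K)*Q = Q*(1 + K))
((8 - 1*(-2)) - 21)**2*F(-4, -5) = ((8 - 1*(-2)) - 21)**2*(-5*(1 - 4)) = ((8 + 2) - 21)**2*(-5*(-3)) = (10 - 21)**2*15 = (-11)**2*15 = 121*15 = 1815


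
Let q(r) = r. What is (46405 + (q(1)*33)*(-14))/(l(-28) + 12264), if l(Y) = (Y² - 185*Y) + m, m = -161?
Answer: 45943/18067 ≈ 2.5429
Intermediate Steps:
l(Y) = -161 + Y² - 185*Y (l(Y) = (Y² - 185*Y) - 161 = -161 + Y² - 185*Y)
(46405 + (q(1)*33)*(-14))/(l(-28) + 12264) = (46405 + (1*33)*(-14))/((-161 + (-28)² - 185*(-28)) + 12264) = (46405 + 33*(-14))/((-161 + 784 + 5180) + 12264) = (46405 - 462)/(5803 + 12264) = 45943/18067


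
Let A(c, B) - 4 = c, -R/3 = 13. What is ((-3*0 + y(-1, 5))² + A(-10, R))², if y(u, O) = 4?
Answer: 100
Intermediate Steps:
R = -39 (R = -3*13 = -39)
A(c, B) = 4 + c
((-3*0 + y(-1, 5))² + A(-10, R))² = ((-3*0 + 4)² + (4 - 10))² = ((0 + 4)² - 6)² = (4² - 6)² = (16 - 6)² = 10² = 100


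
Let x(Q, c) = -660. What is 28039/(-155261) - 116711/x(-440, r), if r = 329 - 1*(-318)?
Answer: 18102160831/102472260 ≈ 176.65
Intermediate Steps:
r = 647 (r = 329 + 318 = 647)
28039/(-155261) - 116711/x(-440, r) = 28039/(-155261) - 116711/(-660) = 28039*(-1/155261) - 116711*(-1/660) = -28039/155261 + 116711/660 = 18102160831/102472260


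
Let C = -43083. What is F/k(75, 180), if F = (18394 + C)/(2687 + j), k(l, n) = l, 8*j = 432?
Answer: -24689/205575 ≈ -0.12010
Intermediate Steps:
j = 54 (j = (⅛)*432 = 54)
F = -24689/2741 (F = (18394 - 43083)/(2687 + 54) = -24689/2741 ≈ -9.0073)
F/k(75, 180) = -24689/2741/75 = -24689/2741*1/75 = -24689/205575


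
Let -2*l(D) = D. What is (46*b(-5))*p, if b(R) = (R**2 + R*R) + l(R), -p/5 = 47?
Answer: -567525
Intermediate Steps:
p = -235 (p = -5*47 = -235)
l(D) = -D/2
b(R) = 2*R**2 - R/2 (b(R) = (R**2 + R*R) - R/2 = (R**2 + R**2) - R/2 = 2*R**2 - R/2)
(46*b(-5))*p = (46*((1/2)*(-5)*(-1 + 4*(-5))))*(-235) = (46*((1/2)*(-5)*(-1 - 20)))*(-235) = (46*((1/2)*(-5)*(-21)))*(-235) = (46*(105/2))*(-235) = 2415*(-235) = -567525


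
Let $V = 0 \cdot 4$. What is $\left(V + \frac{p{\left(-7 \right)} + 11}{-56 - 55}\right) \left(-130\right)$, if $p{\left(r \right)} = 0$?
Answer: $\frac{1430}{111} \approx 12.883$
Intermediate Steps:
$V = 0$
$\left(V + \frac{p{\left(-7 \right)} + 11}{-56 - 55}\right) \left(-130\right) = \left(0 + \frac{0 + 11}{-56 - 55}\right) \left(-130\right) = \left(0 + \frac{11}{-111}\right) \left(-130\right) = \left(0 + 11 \left(- \frac{1}{111}\right)\right) \left(-130\right) = \left(0 - \frac{11}{111}\right) \left(-130\right) = \left(- \frac{11}{111}\right) \left(-130\right) = \frac{1430}{111}$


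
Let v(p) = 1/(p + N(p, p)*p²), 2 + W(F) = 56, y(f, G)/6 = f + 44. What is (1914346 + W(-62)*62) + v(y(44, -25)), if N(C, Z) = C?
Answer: 282281641905121/147198480 ≈ 1.9177e+6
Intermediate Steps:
y(f, G) = 264 + 6*f (y(f, G) = 6*(f + 44) = 6*(44 + f) = 264 + 6*f)
W(F) = 54 (W(F) = -2 + 56 = 54)
v(p) = 1/(p + p³) (v(p) = 1/(p + p*p²) = 1/(p + p³))
(1914346 + W(-62)*62) + v(y(44, -25)) = (1914346 + 54*62) + 1/((264 + 6*44) + (264 + 6*44)³) = (1914346 + 3348) + 1/((264 + 264) + (264 + 264)³) = 1917694 + 1/(528 + 528³) = 1917694 + 1/(528 + 147197952) = 1917694 + 1/147198480 = 282281641905121/147198480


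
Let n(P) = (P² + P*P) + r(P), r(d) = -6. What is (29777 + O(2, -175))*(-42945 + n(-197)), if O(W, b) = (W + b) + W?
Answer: 1026351202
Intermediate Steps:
O(W, b) = b + 2*W
n(P) = -6 + 2*P² (n(P) = (P² + P*P) - 6 = (P² + P²) - 6 = 2*P² - 6 = -6 + 2*P²)
(29777 + O(2, -175))*(-42945 + n(-197)) = (29777 + (-175 + 2*2))*(-42945 + (-6 + 2*(-197)²)) = (29777 + (-175 + 4))*(-42945 + (-6 + 2*38809)) = (29777 - 171)*(-42945 + (-6 + 77618)) = 29606*(-42945 + 77612) = 29606*34667 = 1026351202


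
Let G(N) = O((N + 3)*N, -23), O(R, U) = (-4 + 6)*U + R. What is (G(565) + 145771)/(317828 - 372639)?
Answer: -466645/54811 ≈ -8.5137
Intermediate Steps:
O(R, U) = R + 2*U (O(R, U) = 2*U + R = R + 2*U)
G(N) = -46 + N*(3 + N) (G(N) = (N + 3)*N + 2*(-23) = (3 + N)*N - 46 = N*(3 + N) - 46 = -46 + N*(3 + N))
(G(565) + 145771)/(317828 - 372639) = ((-46 + 565*(3 + 565)) + 145771)/(317828 - 372639) = ((-46 + 565*568) + 145771)/(-54811) = ((-46 + 320920) + 145771)*(-1/54811) = (320874 + 145771)*(-1/54811) = 466645*(-1/54811) = -466645/54811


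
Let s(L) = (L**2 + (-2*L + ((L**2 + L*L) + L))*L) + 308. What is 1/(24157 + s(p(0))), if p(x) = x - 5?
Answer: 1/24215 ≈ 4.1297e-5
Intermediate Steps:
p(x) = -5 + x
s(L) = 308 + L**2 + L*(-L + 2*L**2) (s(L) = (L**2 + (-2*L + ((L**2 + L**2) + L))*L) + 308 = (L**2 + (-2*L + (2*L**2 + L))*L) + 308 = (L**2 + (-2*L + (L + 2*L**2))*L) + 308 = (L**2 + (-L + 2*L**2)*L) + 308 = (L**2 + L*(-L + 2*L**2)) + 308 = 308 + L**2 + L*(-L + 2*L**2))
1/(24157 + s(p(0))) = 1/(24157 + (308 + 2*(-5 + 0)**3)) = 1/(24157 + (308 + 2*(-5)**3)) = 1/(24157 + (308 + 2*(-125))) = 1/(24157 + (308 - 250)) = 1/(24157 + 58) = 1/24215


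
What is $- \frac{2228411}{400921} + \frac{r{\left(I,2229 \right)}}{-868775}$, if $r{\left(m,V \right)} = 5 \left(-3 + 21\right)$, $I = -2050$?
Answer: $- \frac{387204769883}{69662028355} \approx -5.5583$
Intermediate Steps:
$r{\left(m,V \right)} = 90$ ($r{\left(m,V \right)} = 5 \cdot 18 = 90$)
$- \frac{2228411}{400921} + \frac{r{\left(I,2229 \right)}}{-868775} = - \frac{2228411}{400921} + \frac{90}{-868775} = \left(-2228411\right) \frac{1}{400921} + 90 \left(- \frac{1}{868775}\right) = - \frac{2228411}{400921} - \frac{18}{173755} = - \frac{387204769883}{69662028355}$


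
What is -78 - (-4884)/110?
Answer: -168/5 ≈ -33.600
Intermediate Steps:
-78 - (-4884)/110 = -78 - 44*(-111/110) = -78 + 222/5 = -168/5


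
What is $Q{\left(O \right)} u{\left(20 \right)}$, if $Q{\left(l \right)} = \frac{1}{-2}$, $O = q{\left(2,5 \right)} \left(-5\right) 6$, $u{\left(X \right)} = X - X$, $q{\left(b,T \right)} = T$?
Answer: $0$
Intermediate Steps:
$u{\left(X \right)} = 0$
$O = -150$ ($O = 5 \left(-5\right) 6 = \left(-25\right) 6 = -150$)
$Q{\left(l \right)} = - \frac{1}{2}$
$Q{\left(O \right)} u{\left(20 \right)} = \left(- \frac{1}{2}\right) 0 = 0$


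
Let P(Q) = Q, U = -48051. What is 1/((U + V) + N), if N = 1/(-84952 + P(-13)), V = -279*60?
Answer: -84965/5504967316 ≈ -1.5434e-5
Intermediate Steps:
V = -16740
N = -1/84965 (N = 1/(-84952 - 13) = 1/(-84965) = -1/84965 ≈ -1.1770e-5)
1/((U + V) + N) = 1/((-48051 - 16740) - 1/84965) = 1/(-64791 - 1/84965) = 1/(-5504967316/84965) = -84965/5504967316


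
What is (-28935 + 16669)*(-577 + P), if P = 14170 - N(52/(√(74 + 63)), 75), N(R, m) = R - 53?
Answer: -167381836 + 637832*√137/137 ≈ -1.6733e+8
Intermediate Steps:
N(R, m) = -53 + R
P = 14223 - 52*√137/137 (P = 14170 - (-53 + 52/(√(74 + 63))) = 14170 - (-53 + 52/(√137)) = 14170 - (-53 + 52*(√137/137)) = 14170 - (-53 + 52*√137/137) = 14170 + (53 - 52*√137/137) = 14223 - 52*√137/137 ≈ 14219.)
(-28935 + 16669)*(-577 + P) = (-28935 + 16669)*(-577 + (14223 - 52*√137/137)) = -12266*(13646 - 52*√137/137) = -167381836 + 637832*√137/137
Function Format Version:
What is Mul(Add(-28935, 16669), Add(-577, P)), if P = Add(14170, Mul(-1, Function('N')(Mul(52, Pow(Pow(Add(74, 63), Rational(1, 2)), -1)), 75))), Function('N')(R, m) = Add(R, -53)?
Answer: Add(-167381836, Mul(Rational(637832, 137), Pow(137, Rational(1, 2)))) ≈ -1.6733e+8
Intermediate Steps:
Function('N')(R, m) = Add(-53, R)
P = Add(14223, Mul(Rational(-52, 137), Pow(137, Rational(1, 2)))) (P = Add(14170, Mul(-1, Add(-53, Mul(52, Pow(Pow(Add(74, 63), Rational(1, 2)), -1))))) = Add(14170, Mul(-1, Add(-53, Mul(52, Pow(Pow(137, Rational(1, 2)), -1))))) = Add(14170, Mul(-1, Add(-53, Mul(52, Mul(Rational(1, 137), Pow(137, Rational(1, 2))))))) = Add(14170, Mul(-1, Add(-53, Mul(Rational(52, 137), Pow(137, Rational(1, 2)))))) = Add(14170, Add(53, Mul(Rational(-52, 137), Pow(137, Rational(1, 2))))) = Add(14223, Mul(Rational(-52, 137), Pow(137, Rational(1, 2)))) ≈ 14219.)
Mul(Add(-28935, 16669), Add(-577, P)) = Mul(Add(-28935, 16669), Add(-577, Add(14223, Mul(Rational(-52, 137), Pow(137, Rational(1, 2)))))) = Mul(-12266, Add(13646, Mul(Rational(-52, 137), Pow(137, Rational(1, 2))))) = Add(-167381836, Mul(Rational(637832, 137), Pow(137, Rational(1, 2))))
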